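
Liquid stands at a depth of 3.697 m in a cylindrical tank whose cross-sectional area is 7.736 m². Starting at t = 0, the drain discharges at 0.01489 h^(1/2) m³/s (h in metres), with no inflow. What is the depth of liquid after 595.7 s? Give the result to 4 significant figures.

1.821 m

Unsteady balance on liquid volume: A dh/dt = −0.01489 √h.
∫ h^(−1/2) dh = −(0.01489/A) ∫ dt, giving 2√h = 2√h₀ − (0.01489/A) t.
√h = √3.697 − 0.01489·595.7/(2·7.736) = 1.92276 − 0.573292 = 1.34947.
h = 1.34947² = 1.82106 m.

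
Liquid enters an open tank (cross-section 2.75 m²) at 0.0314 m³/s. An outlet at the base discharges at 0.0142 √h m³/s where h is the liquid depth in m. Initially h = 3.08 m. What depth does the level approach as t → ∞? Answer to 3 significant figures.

Mass balance (ρ constant): A dh/dt = Q_in − 0.0142 √h. At steady state dh/dt = 0:
Q_in = 0.0142 √h_ss ⇒ √h_ss = 0.0314/0.0142 = 2.2113.
h_ss = 2.2113² = 4.8897 m. (Since h₀ = 3.08 m < h_ss, the level will rise toward this value.)

4.89 m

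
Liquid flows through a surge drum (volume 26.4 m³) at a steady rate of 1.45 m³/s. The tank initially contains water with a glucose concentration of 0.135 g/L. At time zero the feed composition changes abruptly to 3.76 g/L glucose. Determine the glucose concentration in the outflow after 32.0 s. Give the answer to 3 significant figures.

3.13 g/L

Accumulation = in − out for the solute gives V dC/dt = Q(C_in − C).
Time constant τ = V/Q = 26.4/1.45 = 18.207 s.
This is linear first-order; C(t) = C_in + (C₀ − C_in) e^(−t/τ).
C(32.0) = 3.76 + (0.135 − 3.76)·e^(−32.0/18.207) = 3.76 + (-3.6250)·0.17246 = 3.1348 g/L.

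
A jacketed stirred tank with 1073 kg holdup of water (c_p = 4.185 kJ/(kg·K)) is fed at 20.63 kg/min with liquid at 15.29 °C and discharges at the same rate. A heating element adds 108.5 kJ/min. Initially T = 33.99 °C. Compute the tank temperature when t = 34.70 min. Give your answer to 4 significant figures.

25.50 °C

Heat balance on the well-mixed liquid: M c_p dT/dt = ṁ c_p (T_in − T) + 108.5.
τ = M/ṁ = 52.0116 min; T_ss = T_in + Q̇/(ṁ c_p) = 15.29 + 108.5/(20.63·4.185) = 16.5467 °C.
This is linear first-order; T(t) = T_ss + (T₀ − T_ss) e^(−t/τ).
T(34.70) = 16.5467 + (17.4433)·e^(−34.70/52.0116) = 16.5467 + (17.4433)·0.513165 = 25.4980 °C.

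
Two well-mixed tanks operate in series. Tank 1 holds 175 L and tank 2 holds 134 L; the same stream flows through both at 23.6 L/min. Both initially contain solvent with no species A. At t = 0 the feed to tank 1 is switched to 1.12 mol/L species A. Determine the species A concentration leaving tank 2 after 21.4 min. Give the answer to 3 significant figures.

0.938 mol/L

Each tank obeys Vᵢ dCᵢ/dt = Q(Cᵢ₋₁ − Cᵢ), so τᵢ = Vᵢ/Q.
τ₁ = 175/23.6 = 7.4153 min; τ₂ = 134/23.6 = 5.6780 min.
Tank 1: C₁ = C_in(1 − e^(−t/τ₁)). Tank 2 (τ₁ ≠ τ₂): C₂ = C_in[1 − (τ₁ e^(−t/τ₁) − τ₂ e^(−t/τ₂))/(τ₁ − τ₂)].
At t = 21.4: e^(−t/τ₁) = 0.055802, e^(−t/τ₂) = 0.023076.
C₂ = 1.12·[1 − (7.4153·0.055802 − 5.6780·0.023076)/(1.7373)] = 1.12·0.83724 = 0.93771 mol/L.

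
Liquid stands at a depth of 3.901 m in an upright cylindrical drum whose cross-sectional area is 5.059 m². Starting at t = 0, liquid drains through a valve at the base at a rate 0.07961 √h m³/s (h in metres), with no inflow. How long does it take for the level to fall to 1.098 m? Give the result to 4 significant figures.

117.8 s

A dh/dt = −Q_out = −0.07961 √h.
∫ h^(−1/2) dh = −(0.07961/A) ∫ dt, giving 2√h = 2√h₀ − (0.07961/A) t.
t = 2A(√h₀ − √h)/0.07961 = 2·5.059·(√3.901 − √1.098)/0.07961
  = 10.1180 × (1.97509 − 1.04785) / 0.07961 = 117.847 s.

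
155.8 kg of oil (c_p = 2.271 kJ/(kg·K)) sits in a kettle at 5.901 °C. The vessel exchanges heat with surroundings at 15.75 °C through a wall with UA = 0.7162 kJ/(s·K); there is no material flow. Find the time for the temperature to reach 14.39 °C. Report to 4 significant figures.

Lumped-capacitance energy balance: M c_p dT/dt = UA(T_amb − T).
τ = M c_p/UA = 494.027 s; T_ss = T_amb = 15.7500 °C.
T(t) = T_ss + (T₀ − T_ss)e^(−t/τ); set T = 14.39:
t = −τ ln[(T − T_ss)/(T₀ − T_ss)] = −494.027 · ln(0.138085) = 978.116 s.

978.1 s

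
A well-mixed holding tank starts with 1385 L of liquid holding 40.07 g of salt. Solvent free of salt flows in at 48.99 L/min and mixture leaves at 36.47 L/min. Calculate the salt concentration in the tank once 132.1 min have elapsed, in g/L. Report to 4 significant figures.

Total volume: dV/dt = Q_in − Q_out = 12.5200 L/min, so V(t) = 1385 + 12.5200 t and V(132.1) = 3038.89 L.
Species balance (pure solvent in): dm/dt = −Q_out · m/V(t).
dm/m = −Q_out dt/(V₀ + 12.5200 t); integrating gives ln(m/m₀) = −(Q_out/(Q_in−Q_out)) ln(V/V₀).
m = m₀ (V₀/V)^(Q_out/(Q_in−Q_out)) = 40.07 × (1385/3038.89)^(2.91294) = 4.06194 g.
C = m/V = 4.06194/3038.89 = 0.00133665 g/L.

0.001337 g/L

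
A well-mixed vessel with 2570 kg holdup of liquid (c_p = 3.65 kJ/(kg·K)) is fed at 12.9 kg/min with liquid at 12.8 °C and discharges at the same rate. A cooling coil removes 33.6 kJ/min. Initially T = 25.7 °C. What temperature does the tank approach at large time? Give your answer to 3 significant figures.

12.1 °C

Unsteady energy balance on the tank contents: M c_p dT/dt = ṁ c_p (T_in − T) − 33.6.
At steady state dT/dt = 0 ⇒ T_ss = T_in − Q̇/(ṁ c_p) = 12.8 − 33.6/(12.9·3.65) = 12.086 °C.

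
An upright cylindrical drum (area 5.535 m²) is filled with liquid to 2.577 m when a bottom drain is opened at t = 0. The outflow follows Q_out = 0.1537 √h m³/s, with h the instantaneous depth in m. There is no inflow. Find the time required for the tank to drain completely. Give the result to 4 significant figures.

A dh/dt = −Q_out = −0.1537 √h.
∫ h^(−1/2) dh = −(0.1537/A) ∫ dt, giving 2√h = 2√h₀ − (0.1537/A) t.
Tank is empty when √h = 0: t_empty = 2A√h₀/0.1537.
t_empty = 2·5.535·√2.577/0.1537 = 11.0700·1.60530/0.1537 = 115.619 s.

115.6 s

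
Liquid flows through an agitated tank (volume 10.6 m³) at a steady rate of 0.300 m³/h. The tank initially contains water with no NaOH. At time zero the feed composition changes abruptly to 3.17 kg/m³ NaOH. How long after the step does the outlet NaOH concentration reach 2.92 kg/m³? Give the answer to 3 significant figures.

Species balance on the tank: V dC/dt = Q(C_in − C), so τ = V/Q = 35.333 h.
C(t) = C_in + (C₀ − C_in) e^(−t/τ). Set C = 2.92 and solve for t:
e^(−t/τ) = (C − C_in)/(C₀ − C_in) = (2.92 − 3.17)/(0 − 3.17) = 0.078864
t = −τ ln(…) = 35.333 × 2.5400 = 89.748 h.

89.7 h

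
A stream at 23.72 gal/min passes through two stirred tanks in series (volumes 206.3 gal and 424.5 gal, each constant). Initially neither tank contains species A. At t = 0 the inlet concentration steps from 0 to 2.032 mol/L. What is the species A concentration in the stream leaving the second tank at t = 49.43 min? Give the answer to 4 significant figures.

Species balance on tank i: dCᵢ/dt = (Cᵢ₋₁ − Cᵢ)/τᵢ with τᵢ = Vᵢ/Q.
τ₁ = 206.3/23.72 = 8.69730 min; τ₂ = 424.5/23.72 = 17.8963 min.
Tank 1: C₁ = C_in(1 − e^(−t/τ₁)). Tank 2 (τ₁ ≠ τ₂): C₂ = C_in[1 − (τ₁ e^(−t/τ₁) − τ₂ e^(−t/τ₂))/(τ₁ − τ₂)].
At t = 49.43: e^(−t/τ₁) = 0.00340207, e^(−t/τ₂) = 0.0631637.
C₂ = 2.032·[1 − (8.69730·0.00340207 − 17.8963·0.0631637)/(-9.19899)] = 2.032·0.880334 = 1.78884 mol/L.

1.789 mol/L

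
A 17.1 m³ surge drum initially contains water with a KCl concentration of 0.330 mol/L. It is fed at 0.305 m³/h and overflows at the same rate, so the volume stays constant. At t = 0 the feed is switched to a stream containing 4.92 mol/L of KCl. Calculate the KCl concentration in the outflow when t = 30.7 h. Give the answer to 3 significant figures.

Species balance on the tank: V dC/dt = Q(C_in − C).
Rewrite as dC/dt + C/τ = C_in/τ, τ = V/Q = 56.066 h.
Integrating: C(t) = C_in + (C₀ − C_in) e^(−t/τ).
C(30.7) = 4.92 + (0.330 − 4.92)·e^(−30.7/56.066) = 4.92 + (-4.5900)·0.57835 = 2.2654 mol/L.

2.27 mol/L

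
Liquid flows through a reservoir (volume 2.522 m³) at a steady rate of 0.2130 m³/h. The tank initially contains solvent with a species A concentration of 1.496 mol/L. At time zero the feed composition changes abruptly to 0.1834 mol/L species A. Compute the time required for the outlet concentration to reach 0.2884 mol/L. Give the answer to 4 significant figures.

Species balance: V dC/dt = Q(C_in − C) ⇒ τ = V/Q = 11.8404 h.
C(t) = C_in + (C₀ − C_in) e^(−t/τ). Set C = 0.2884 and solve for t:
e^(−t/τ) = (C − C_in)/(C₀ − C_in) = (0.2884 − 0.1834)/(1.496 − 0.1834) = 0.0799939
t = −τ ln(…) = 11.8404 × 2.52580 = 29.9065 h.

29.91 h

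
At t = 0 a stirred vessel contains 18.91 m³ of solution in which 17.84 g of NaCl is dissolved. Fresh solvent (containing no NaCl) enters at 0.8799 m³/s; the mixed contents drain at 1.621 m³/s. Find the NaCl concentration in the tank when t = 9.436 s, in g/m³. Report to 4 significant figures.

0.5453 g/m³

Total volume: dV/dt = Q_in − Q_out = -0.741100 m³/s, so V(t) = 18.91 − 0.741100 t and V(9.436) = 11.9170 m³.
Species balance (pure solvent in): dm/dt = −Q_out · m/V(t).
dm/m = −Q_out dt/(V₀ − 0.741100 t); integrating gives ln(m/m₀) = −(Q_out/(Q_in−Q_out)) ln(V/V₀).
m = m₀ (V₀/V)^(Q_out/(Q_in−Q_out)) = 17.84 × (18.91/11.9170)^(-2.18729) = 6.49812 g.
C = m/V = 6.49812/11.9170 = 0.545283 g/m³.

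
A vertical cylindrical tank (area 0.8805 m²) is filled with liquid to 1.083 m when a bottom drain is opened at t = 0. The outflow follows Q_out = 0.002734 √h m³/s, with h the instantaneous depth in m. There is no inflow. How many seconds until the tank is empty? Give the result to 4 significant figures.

A dh/dt = −Q_out = −0.002734 √h.
This is separable: 2 d(√h)/dt = −0.002734/A, so √h = √h₀ − (0.002734/(2A)) t.
Tank is empty when √h = 0: t_empty = 2A√h₀/0.002734.
t_empty = 2·0.8805·√1.083/0.002734 = 1.76100·1.04067/0.002734 = 670.309 s.

670.3 s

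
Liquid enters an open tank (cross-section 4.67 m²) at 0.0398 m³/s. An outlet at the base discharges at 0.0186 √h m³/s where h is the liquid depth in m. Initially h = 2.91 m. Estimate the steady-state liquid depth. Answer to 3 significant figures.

A dh/dt = Q_in − 0.0186 √h. Steady state requires inflow = outflow:
Q_in = 0.0186 √h_ss ⇒ √h_ss = 0.0398/0.0186 = 2.1398.
h_ss = 2.1398² = 4.5787 m. (Since h₀ = 2.91 m < h_ss, the level will rise toward this value.)

4.58 m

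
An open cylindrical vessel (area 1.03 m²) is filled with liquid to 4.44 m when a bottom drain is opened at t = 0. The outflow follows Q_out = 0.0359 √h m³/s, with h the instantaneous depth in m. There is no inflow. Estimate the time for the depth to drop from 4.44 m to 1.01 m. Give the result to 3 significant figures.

63.2 s

With no inflow, A dh/dt = −0.0359 √h.
This is separable: 2 d(√h)/dt = −0.0359/A, so √h = √h₀ − (0.0359/(2A)) t.
t = 2A(√h₀ − √h)/0.0359 = 2·1.03·(√4.44 − √1.01)/0.0359
  = 2.0600 × (2.1071 − 1.0050) / 0.0359 = 63.243 s.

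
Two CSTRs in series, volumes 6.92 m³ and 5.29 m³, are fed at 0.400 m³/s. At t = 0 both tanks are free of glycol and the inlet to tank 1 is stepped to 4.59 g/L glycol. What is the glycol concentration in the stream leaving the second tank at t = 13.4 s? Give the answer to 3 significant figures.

1.02 g/L

Species balance on tank i: dCᵢ/dt = (Cᵢ₋₁ − Cᵢ)/τᵢ with τᵢ = Vᵢ/Q.
τ₁ = 6.92/0.400 = 17.300 s; τ₂ = 5.29/0.400 = 13.225 s.
Solving the cascade with C₁(0)=C₂(0)=0 gives C₂(t) = C_in[1 − (τ₁ e^(−t/τ₁) − τ₂ e^(−t/τ₂))/(τ₁ − τ₂)].
At t = 13.4: e^(−t/τ₁) = 0.46090, e^(−t/τ₂) = 0.36304.
C₂ = 4.59·[1 − (17.300·0.46090 − 13.225·0.36304)/(4.0750)] = 4.59·0.22150 = 1.0167 g/L.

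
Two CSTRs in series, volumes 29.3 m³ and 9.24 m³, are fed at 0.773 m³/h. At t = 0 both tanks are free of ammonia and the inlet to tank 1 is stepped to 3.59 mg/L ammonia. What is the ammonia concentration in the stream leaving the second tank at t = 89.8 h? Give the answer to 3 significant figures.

3.10 mg/L

Species balance on tank i: dCᵢ/dt = (Cᵢ₋₁ − Cᵢ)/τᵢ with τᵢ = Vᵢ/Q.
τ₁ = 29.3/0.773 = 37.904 h; τ₂ = 9.24/0.773 = 11.953 h.
Tank 1: C₁ = C_in(1 − e^(−t/τ₁)). Tank 2 (τ₁ ≠ τ₂): C₂ = C_in[1 − (τ₁ e^(−t/τ₁) − τ₂ e^(−t/τ₂))/(τ₁ − τ₂)].
At t = 89.8: e^(−t/τ₁) = 0.093562, e^(−t/τ₂) = 0.00054622.
C₂ = 3.59·[1 − (37.904·0.093562 − 11.953·0.00054622)/(25.951)] = 3.59·0.86359 = 3.1003 mg/L.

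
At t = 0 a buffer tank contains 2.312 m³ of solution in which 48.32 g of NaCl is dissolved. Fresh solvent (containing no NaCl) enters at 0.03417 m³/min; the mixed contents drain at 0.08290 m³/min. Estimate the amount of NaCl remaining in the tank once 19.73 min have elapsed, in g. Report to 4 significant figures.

19.36 g

Total volume: dV/dt = Q_in − Q_out = -0.0487300 m³/min, so V(t) = 2.312 − 0.0487300 t and V(19.73) = 1.35056 m³.
Solute balance: dm/dt = 0 − Q_out C = −Q_out m/V(t).
dm/m = −Q_out dt/(V₀ − 0.0487300 t); integrating gives ln(m/m₀) = −(Q_out/(Q_in−Q_out)) ln(V/V₀).
m = m₀ (V₀/V)^(Q_out/(Q_in−Q_out)) = 48.32 × (2.312/1.35056)^(-1.70121) = 19.3614 g.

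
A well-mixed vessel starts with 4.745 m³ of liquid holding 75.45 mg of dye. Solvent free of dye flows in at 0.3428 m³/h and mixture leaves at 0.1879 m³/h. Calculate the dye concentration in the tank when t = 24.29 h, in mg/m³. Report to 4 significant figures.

4.368 mg/m³

Total volume: dV/dt = Q_in − Q_out = 0.154900 m³/h, so V(t) = 4.745 + 0.154900 t and V(24.29) = 8.50752 m³.
Species balance (pure solvent in): dm/dt = −Q_out · m/V(t).
Separate: dm/m = −Q_out dt/V(t) ⇒ ln(m/m₀) = −(Q_out/(Q_in−Q_out)) ln(V/V₀).
m = m₀ (V₀/V)^(Q_out/(Q_in−Q_out)) = 75.45 × (4.745/8.50752)^(1.21304) = 37.1597 mg.
C = m/V = 37.1597/8.50752 = 4.36787 mg/m³.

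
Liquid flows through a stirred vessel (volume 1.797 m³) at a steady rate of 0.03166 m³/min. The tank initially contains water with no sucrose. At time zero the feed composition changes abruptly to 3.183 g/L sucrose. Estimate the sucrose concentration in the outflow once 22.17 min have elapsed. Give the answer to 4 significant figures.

Unsteady species balance (constant V, well mixed): V dC/dt = Q(C_in − C).
So dC/dt = (C_in − C)/τ with τ = V/Q = 1.797/0.03166 = 56.7593 min.
Solution: C(t) = C_in + (C₀ − C_in) e^(−t/τ).
C(22.17) = 3.183 + (0 − 3.183)·e^(−22.17/56.7593) = 3.183 + (-3.18300)·0.676653 = 1.02921 g/L.

1.029 g/L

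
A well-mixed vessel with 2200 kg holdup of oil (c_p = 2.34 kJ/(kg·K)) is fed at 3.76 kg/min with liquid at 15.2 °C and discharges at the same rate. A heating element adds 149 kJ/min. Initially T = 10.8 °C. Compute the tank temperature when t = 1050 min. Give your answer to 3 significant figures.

M c_p dT/dt = ṁ c_p (T_in − T) + Q̇.
τ = M/ṁ = 585.11 min; T_ss = T_in + Q̇/(ṁ c_p) = 15.2 + 149/(3.76·2.34) = 32.135 °C.
Solution: T(t) = T_ss + (T₀ − T_ss) e^(−t/τ).
T(1050) = 32.135 + (-21.335)·e^(−1050/585.11) = 32.135 + (-21.335)·0.16620 = 28.589 °C.

28.6 °C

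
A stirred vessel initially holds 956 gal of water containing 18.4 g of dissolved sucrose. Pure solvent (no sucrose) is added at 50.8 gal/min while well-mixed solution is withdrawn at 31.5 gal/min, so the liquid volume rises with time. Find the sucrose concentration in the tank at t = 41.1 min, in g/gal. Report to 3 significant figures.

Let m(t) be the amount of sucrose. Volume: V(t) = V₀ + (Q_in − Q_out) t = 956 + 19.300 t; V(41.1) = 1749.2 gal.
No sucrose enters, so dm/dt = −Q_out · (m/V).
dm/m = −Q_out dt/(V₀ + 19.300 t); integrating gives ln(m/m₀) = −(Q_out/(Q_in−Q_out)) ln(V/V₀).
m = m₀ (V₀/V)^(Q_out/(Q_in−Q_out)) = 18.4 × (956/1749.2)^(1.6321) = 6.8638 g.
C = m/V = 6.8638/1749.2 = 0.0039239 g/gal.

0.00392 g/gal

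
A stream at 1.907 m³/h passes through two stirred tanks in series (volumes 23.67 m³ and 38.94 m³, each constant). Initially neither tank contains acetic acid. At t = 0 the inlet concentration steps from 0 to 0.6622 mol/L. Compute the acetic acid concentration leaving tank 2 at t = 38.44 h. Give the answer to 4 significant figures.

0.4516 mol/L

Each tank obeys Vᵢ dCᵢ/dt = Q(Cᵢ₋₁ − Cᵢ), so τᵢ = Vᵢ/Q.
τ₁ = 23.67/1.907 = 12.4122 h; τ₂ = 38.94/1.907 = 20.4195 h.
Tank 1: C₁ = C_in(1 − e^(−t/τ₁)). Tank 2 (τ₁ ≠ τ₂): C₂ = C_in[1 − (τ₁ e^(−t/τ₁) − τ₂ e^(−t/τ₂))/(τ₁ − τ₂)].
At t = 38.44: e^(−t/τ₁) = 0.0451863, e^(−t/τ₂) = 0.152207.
C₂ = 0.6622·[1 − (12.4122·0.0451863 − 20.4195·0.152207)/(-8.00734)] = 0.6622·0.681900 = 0.451554 mol/L.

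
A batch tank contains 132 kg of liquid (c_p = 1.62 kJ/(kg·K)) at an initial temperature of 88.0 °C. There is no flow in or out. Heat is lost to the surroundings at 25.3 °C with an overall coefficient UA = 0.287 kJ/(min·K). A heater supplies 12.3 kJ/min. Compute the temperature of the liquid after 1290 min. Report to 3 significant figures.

71.7 °C

Lumped-capacitance energy balance: M c_p dT/dt = UA(T_amb − T) + Q̇.
dT/dt = (T_ss − T)/τ with T_ss = T_amb + Q̇/UA = 25.3 + 12.3/0.287 = 68.157 °C, τ = M c_p/UA = 132·1.62/0.287 = 745.09 min.
This is linear first-order; T(t) = T_ss + (T₀ − T_ss) e^(−t/τ).
T(1290) = 68.157 + (19.843)·0.17705 = 71.670 °C.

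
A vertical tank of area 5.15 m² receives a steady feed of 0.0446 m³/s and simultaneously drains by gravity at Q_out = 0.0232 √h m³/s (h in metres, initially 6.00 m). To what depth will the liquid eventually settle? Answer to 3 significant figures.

Level balance: A dh/dt = 0.0446 − 0.0232 √h. Setting dh/dt = 0:
Q_in = 0.0232 √h_ss ⇒ √h_ss = 0.0446/0.0232 = 1.9224.
h_ss = 1.9224² = 3.6957 m. (Since h₀ = 6.00 m > h_ss, the level will fall toward this value.)

3.70 m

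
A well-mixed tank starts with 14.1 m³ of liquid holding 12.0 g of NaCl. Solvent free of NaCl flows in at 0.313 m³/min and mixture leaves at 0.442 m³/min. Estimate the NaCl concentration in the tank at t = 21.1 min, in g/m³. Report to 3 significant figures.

0.506 g/m³

Let m(t) be the amount of NaCl. Volume: V(t) = V₀ + (Q_in − Q_out) t = 14.1 − 0.12900 t; V(21.1) = 11.378 m³.
Solute balance: dm/dt = 0 − Q_out C = −Q_out m/V(t).
Separate: dm/m = −Q_out dt/V(t) ⇒ ln(m/m₀) = −(Q_out/(Q_in−Q_out)) ln(V/V₀).
m = m₀ (V₀/V)^(Q_out/(Q_in−Q_out)) = 12.0 × (14.1/11.378)^(-3.4264) = 5.7546 g.
C = m/V = 5.7546/11.378 = 0.50576 g/m³.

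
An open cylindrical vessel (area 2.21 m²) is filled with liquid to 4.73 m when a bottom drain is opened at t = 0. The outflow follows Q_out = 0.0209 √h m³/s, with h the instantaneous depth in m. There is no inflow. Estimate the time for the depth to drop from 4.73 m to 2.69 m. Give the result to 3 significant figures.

113 s

With no inflow, A dh/dt = −0.0209 √h.
∫ h^(−1/2) dh = −(0.0209/A) ∫ dt, giving 2√h = 2√h₀ − (0.0209/A) t.
t = 2A(√h₀ − √h)/0.0209 = 2·2.21·(√4.73 − √2.69)/0.0209
  = 4.4200 × (2.1749 − 1.6401) / 0.0209 = 113.09 s.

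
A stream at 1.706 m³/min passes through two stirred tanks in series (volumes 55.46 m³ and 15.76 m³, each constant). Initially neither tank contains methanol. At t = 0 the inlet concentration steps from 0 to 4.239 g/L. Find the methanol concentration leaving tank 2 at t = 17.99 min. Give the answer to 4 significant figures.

1.074 g/L

Each tank obeys Vᵢ dCᵢ/dt = Q(Cᵢ₋₁ − Cᵢ), so τᵢ = Vᵢ/Q.
τ₁ = 55.46/1.706 = 32.5088 min; τ₂ = 15.76/1.706 = 9.23798 min.
Solving the cascade with C₁(0)=C₂(0)=0 gives C₂(t) = C_in[1 − (τ₁ e^(−t/τ₁) − τ₂ e^(−t/τ₂))/(τ₁ − τ₂)].
At t = 17.99: e^(−t/τ₁) = 0.574998, e^(−t/τ₂) = 0.142645.
C₂ = 4.239·[1 − (32.5088·0.574998 − 9.23798·0.142645)/(23.2708)] = 4.239·0.253368 = 1.07403 g/L.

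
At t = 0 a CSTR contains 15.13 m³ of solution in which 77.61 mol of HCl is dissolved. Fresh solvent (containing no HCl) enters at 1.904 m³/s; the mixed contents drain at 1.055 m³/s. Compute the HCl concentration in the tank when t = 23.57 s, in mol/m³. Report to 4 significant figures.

Let m(t) be the amount of HCl. Volume: V(t) = V₀ + (Q_in − Q_out) t = 15.13 + 0.849000 t; V(23.57) = 35.1409 m³.
Species balance (pure solvent in): dm/dt = −Q_out · m/V(t).
dm/m = −Q_out dt/(V₀ + 0.849000 t); integrating gives ln(m/m₀) = −(Q_out/(Q_in−Q_out)) ln(V/V₀).
m = m₀ (V₀/V)^(Q_out/(Q_in−Q_out)) = 77.61 × (15.13/35.1409)^(1.24264) = 27.2360 mol.
C = m/V = 27.2360/35.1409 = 0.775052 mol/m³.

0.7751 mol/m³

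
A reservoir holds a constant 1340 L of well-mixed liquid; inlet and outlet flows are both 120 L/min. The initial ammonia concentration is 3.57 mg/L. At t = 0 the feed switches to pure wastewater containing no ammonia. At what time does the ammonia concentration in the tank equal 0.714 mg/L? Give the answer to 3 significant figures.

18.0 min

Species balance: V dC/dt = Q(C_in − C) ⇒ τ = V/Q = 11.167 min.
C(t) = C_in + (C₀ − C_in) e^(−t/τ). Set C = 0.714 and solve for t:
e^(−t/τ) = (C − C_in)/(C₀ − C_in) = (0.714 − 0)/(3.57 − 0) = 0.20000
t = −τ ln(…) = 11.167 × 1.6094 = 17.972 min.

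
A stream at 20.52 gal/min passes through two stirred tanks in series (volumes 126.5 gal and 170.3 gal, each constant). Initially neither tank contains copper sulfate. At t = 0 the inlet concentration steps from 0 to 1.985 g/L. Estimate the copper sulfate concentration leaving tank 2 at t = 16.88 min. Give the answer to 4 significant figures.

Species balance on tank i: dCᵢ/dt = (Cᵢ₋₁ − Cᵢ)/τᵢ with τᵢ = Vᵢ/Q.
τ₁ = 126.5/20.52 = 6.16472 min; τ₂ = 170.3/20.52 = 8.29922 min.
Tank 1: C₁ = C_in(1 − e^(−t/τ₁)). Tank 2 (τ₁ ≠ τ₂): C₂ = C_in[1 − (τ₁ e^(−t/τ₁) − τ₂ e^(−t/τ₂))/(τ₁ − τ₂)].
At t = 16.88: e^(−t/τ₁) = 0.0646891, e^(−t/τ₂) = 0.130821.
C₂ = 1.985·[1 − (6.16472·0.0646891 − 8.29922·0.130821)/(-2.13450)] = 1.985·0.678182 = 1.34619 g/L.

1.346 g/L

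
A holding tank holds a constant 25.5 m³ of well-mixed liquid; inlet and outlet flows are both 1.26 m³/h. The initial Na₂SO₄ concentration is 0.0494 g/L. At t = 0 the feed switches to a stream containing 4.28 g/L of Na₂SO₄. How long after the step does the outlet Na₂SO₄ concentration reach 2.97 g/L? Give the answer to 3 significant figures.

23.7 h

Species balance: V dC/dt = Q(C_in − C) ⇒ τ = V/Q = 20.238 h.
C(t) = C_in + (C₀ − C_in) e^(−t/τ). Set C = 2.97 and solve for t:
e^(−t/τ) = (C − C_in)/(C₀ − C_in) = (2.97 − 4.28)/(0.0494 − 4.28) = 0.30965
t = −τ ln(…) = 20.238 × 1.1723 = 23.725 h.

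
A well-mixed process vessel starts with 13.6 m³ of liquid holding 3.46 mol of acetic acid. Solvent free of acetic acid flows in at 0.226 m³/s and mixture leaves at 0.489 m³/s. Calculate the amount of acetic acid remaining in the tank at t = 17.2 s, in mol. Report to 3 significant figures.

1.63 mol

Total volume: dV/dt = Q_in − Q_out = -0.26300 m³/s, so V(t) = 13.6 − 0.26300 t and V(17.2) = 9.0764 m³.
No acetic acid enters, so dm/dt = −Q_out · (m/V).
dm/m = −Q_out dt/(V₀ − 0.26300 t); integrating gives ln(m/m₀) = −(Q_out/(Q_in−Q_out)) ln(V/V₀).
m = m₀ (V₀/V)^(Q_out/(Q_in−Q_out)) = 3.46 × (13.6/9.0764)^(-1.8593) = 1.6313 mol.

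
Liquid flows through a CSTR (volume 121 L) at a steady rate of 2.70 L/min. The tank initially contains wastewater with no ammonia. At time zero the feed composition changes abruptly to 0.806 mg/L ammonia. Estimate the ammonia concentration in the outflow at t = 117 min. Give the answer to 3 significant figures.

0.747 mg/L

Accumulation = in − out for the solute gives V dC/dt = Q(C_in − C).
So dC/dt = (C_in − C)/τ with τ = V/Q = 121/2.70 = 44.815 min.
Integrating: C(t) = C_in + (C₀ − C_in) e^(−t/τ).
C(117) = 0.806 + (0 − 0.806)·e^(−117/44.815) = 0.806 + (-0.80600)·0.073480 = 0.74678 mg/L.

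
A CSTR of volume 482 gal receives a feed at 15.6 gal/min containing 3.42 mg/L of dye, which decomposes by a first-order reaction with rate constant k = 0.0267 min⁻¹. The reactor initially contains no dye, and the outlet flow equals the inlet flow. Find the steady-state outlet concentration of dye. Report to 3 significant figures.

1.87 mg/L

Accumulation = in − out − consumed: V dC/dt = Q C_in − Q C − k V C.
Steady state (dC/dt = 0): C_ss = Q C_in/(Q + kV) = C_in/(1 + kV/Q).
C_ss = 15.6·3.42/(15.6 + 0.0267·482) = 53.352/28.469 = 1.8740 mg/L.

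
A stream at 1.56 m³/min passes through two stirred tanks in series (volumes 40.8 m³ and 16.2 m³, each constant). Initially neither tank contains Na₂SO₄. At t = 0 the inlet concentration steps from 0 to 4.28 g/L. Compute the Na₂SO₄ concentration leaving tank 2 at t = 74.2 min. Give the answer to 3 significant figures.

3.87 g/L

Each tank obeys Vᵢ dCᵢ/dt = Q(Cᵢ₋₁ − Cᵢ), so τᵢ = Vᵢ/Q.
τ₁ = 40.8/1.56 = 26.154 min; τ₂ = 16.2/1.56 = 10.385 min.
Solving the cascade with C₁(0)=C₂(0)=0 gives C₂(t) = C_in[1 − (τ₁ e^(−t/τ₁) − τ₂ e^(−t/τ₂))/(τ₁ − τ₂)].
At t = 74.2: e^(−t/τ₁) = 0.058598, e^(−t/τ₂) = 0.00078865.
C₂ = 4.28·[1 − (26.154·0.058598 − 10.385·0.00078865)/(15.769)] = 4.28·0.90333 = 3.8663 g/L.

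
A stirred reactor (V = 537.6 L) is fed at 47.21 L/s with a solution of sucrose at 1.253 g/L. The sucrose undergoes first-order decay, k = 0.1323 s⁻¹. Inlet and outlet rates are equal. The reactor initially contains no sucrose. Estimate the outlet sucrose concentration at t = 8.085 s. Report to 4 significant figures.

0.4156 g/L

V dC/dt = Q(C_in − C) − k V C.
This is linear with rate a = Q/V + k = 0.220116 s⁻¹.
C_ss = Q C_in/(Q + kV) = 0.499889 g/L; C(t) = C_ss + (C₀ − C_ss) e^(−a t).
C(8.085) = 0.499889 + (-0.499889)·e^(−0.220116·8.085) = 0.499889 + (-0.499889)·0.168699 = 0.415558 g/L.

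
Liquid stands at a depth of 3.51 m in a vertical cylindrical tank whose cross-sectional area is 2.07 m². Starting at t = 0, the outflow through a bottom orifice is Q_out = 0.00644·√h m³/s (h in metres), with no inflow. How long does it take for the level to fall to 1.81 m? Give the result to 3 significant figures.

340 s

Unsteady balance on liquid volume: A dh/dt = −0.00644 √h.
This is separable: 2 d(√h)/dt = −0.00644/A, so √h = √h₀ − (0.00644/(2A)) t.
t = 2A(√h₀ − √h)/0.00644 = 2·2.07·(√3.51 − √1.81)/0.00644
  = 4.1400 × (1.8735 − 1.3454) / 0.00644 = 339.52 s.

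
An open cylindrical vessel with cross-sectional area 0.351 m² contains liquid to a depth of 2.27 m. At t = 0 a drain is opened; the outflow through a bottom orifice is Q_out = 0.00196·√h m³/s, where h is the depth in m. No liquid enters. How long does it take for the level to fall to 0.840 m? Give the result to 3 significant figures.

211 s

Accumulation of liquid (constant cross-section A): A dh/dt = −0.00196 √h.
Separate and integrate: 2(√h − √h₀) = −(0.00196/A) t.
t = 2A(√h₀ − √h)/0.00196 = 2·0.351·(√2.27 − √0.840)/0.00196
  = 0.70200 × (1.5067 − 0.91652) / 0.00196 = 211.37 s.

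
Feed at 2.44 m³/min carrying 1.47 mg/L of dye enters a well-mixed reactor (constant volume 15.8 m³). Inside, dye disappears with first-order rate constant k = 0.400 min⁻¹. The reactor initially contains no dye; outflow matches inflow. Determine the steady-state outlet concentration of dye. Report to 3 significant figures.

0.409 mg/L

Accumulation = in − out − consumed: V dC/dt = Q C_in − Q C − k V C.
Steady state (dC/dt = 0): C_ss = Q C_in/(Q + kV) = C_in/(1 + kV/Q).
C_ss = 2.44·1.47/(2.44 + 0.400·15.8) = 3.5868/8.7600 = 0.40945 mg/L.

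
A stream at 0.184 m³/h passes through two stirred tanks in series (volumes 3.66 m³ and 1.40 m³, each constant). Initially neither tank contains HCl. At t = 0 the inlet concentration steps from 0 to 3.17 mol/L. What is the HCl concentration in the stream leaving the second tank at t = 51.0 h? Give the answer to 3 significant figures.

2.78 mol/L

Time constants: τᵢ = Vᵢ/Q for each well-mixed tank.
τ₁ = 3.66/0.184 = 19.891 h; τ₂ = 1.40/0.184 = 7.6087 h.
Tank 1: C₁ = C_in(1 − e^(−t/τ₁)). Tank 2 (τ₁ ≠ τ₂): C₂ = C_in[1 − (τ₁ e^(−t/τ₁) − τ₂ e^(−t/τ₂))/(τ₁ − τ₂)].
At t = 51.0: e^(−t/τ₁) = 0.077001, e^(−t/τ₂) = 0.0012274.
C₂ = 3.17·[1 − (19.891·0.077001 − 7.6087·0.0012274)/(12.283)] = 3.17·0.87606 = 2.7771 mol/L.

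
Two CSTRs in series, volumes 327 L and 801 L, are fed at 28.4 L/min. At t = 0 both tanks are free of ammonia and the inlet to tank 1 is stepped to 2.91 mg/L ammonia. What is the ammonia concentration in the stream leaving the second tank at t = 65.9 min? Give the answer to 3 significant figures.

2.44 mg/L

Time constants: τᵢ = Vᵢ/Q for each well-mixed tank.
τ₁ = 327/28.4 = 11.514 min; τ₂ = 801/28.4 = 28.204 min.
Tank 1: C₁ = C_in(1 − e^(−t/τ₁)). Tank 2 (τ₁ ≠ τ₂): C₂ = C_in[1 − (τ₁ e^(−t/τ₁) − τ₂ e^(−t/τ₂))/(τ₁ − τ₂)].
At t = 65.9: e^(−t/τ₁) = 0.0032685, e^(−t/τ₂) = 0.096663.
C₂ = 2.91·[1 − (11.514·0.0032685 − 28.204·0.096663)/(-16.690)] = 2.91·0.83891 = 2.4412 mg/L.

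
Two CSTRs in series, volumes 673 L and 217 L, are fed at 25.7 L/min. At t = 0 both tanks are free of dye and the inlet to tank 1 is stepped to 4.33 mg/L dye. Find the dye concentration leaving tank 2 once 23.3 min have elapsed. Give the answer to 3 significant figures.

Each tank obeys Vᵢ dCᵢ/dt = Q(Cᵢ₋₁ − Cᵢ), so τᵢ = Vᵢ/Q.
τ₁ = 673/25.7 = 26.187 min; τ₂ = 217/25.7 = 8.4436 min.
Solving the cascade with C₁(0)=C₂(0)=0 gives C₂(t) = C_in[1 − (τ₁ e^(−t/τ₁) − τ₂ e^(−t/τ₂))/(τ₁ − τ₂)].
At t = 23.3: e^(−t/τ₁) = 0.41075, e^(−t/τ₂) = 0.063324.
C₂ = 4.33·[1 − (26.187·0.41075 − 8.4436·0.063324)/(17.743)] = 4.33·0.42391 = 1.8355 mg/L.

1.84 mg/L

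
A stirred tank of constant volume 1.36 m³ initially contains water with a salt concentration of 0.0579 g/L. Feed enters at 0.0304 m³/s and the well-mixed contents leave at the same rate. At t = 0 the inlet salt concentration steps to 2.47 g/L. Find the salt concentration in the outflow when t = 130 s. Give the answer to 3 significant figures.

2.34 g/L

Accumulation = in − out for the solute gives V dC/dt = Q(C_in − C).
Rewrite as dC/dt + C/τ = C_in/τ, τ = V/Q = 44.737 s.
Integrating: C(t) = C_in + (C₀ − C_in) e^(−t/τ).
C(130) = 2.47 + (0.0579 − 2.47)·e^(−130/44.737) = 2.47 + (-2.4121)·0.054701 = 2.3381 g/L.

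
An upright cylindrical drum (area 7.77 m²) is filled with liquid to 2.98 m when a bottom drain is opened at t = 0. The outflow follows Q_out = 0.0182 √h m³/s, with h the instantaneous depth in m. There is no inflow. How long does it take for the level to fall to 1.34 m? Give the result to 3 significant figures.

A dh/dt = −Q_out = −0.0182 √h.
This is separable: 2 d(√h)/dt = −0.0182/A, so √h = √h₀ − (0.0182/(2A)) t.
t = 2A(√h₀ − √h)/0.0182 = 2·7.77·(√2.98 − √1.34)/0.0182
  = 15.540 × (1.7263 − 1.1576) / 0.0182 = 485.57 s.

486 s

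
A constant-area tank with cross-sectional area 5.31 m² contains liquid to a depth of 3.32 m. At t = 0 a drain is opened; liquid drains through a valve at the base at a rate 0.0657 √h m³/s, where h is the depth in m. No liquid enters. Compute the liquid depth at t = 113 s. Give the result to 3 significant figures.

1.26 m

With no inflow, A dh/dt = −0.0657 √h.
This is separable: 2 d(√h)/dt = −0.0657/A, so √h = √h₀ − (0.0657/(2A)) t.
√h = √3.32 − 0.0657·113/(2·5.31) = 1.8221 − 0.69907 = 1.1230.
h = 1.1230² = 1.2612 m.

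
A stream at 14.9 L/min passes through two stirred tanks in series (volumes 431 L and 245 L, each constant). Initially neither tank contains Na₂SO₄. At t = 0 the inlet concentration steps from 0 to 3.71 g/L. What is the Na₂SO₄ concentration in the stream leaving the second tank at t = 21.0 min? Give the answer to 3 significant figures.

Time constants: τᵢ = Vᵢ/Q for each well-mixed tank.
τ₁ = 431/14.9 = 28.926 min; τ₂ = 245/14.9 = 16.443 min.
Solving the cascade with C₁(0)=C₂(0)=0 gives C₂(t) = C_in[1 − (τ₁ e^(−t/τ₁) − τ₂ e^(−t/τ₂))/(τ₁ − τ₂)].
At t = 21.0: e^(−t/τ₁) = 0.48385, e^(−t/τ₂) = 0.27883.
C₂ = 3.71·[1 − (28.926·0.48385 − 16.443·0.27883)/(12.483)] = 3.71·0.24611 = 0.91306 g/L.

0.913 g/L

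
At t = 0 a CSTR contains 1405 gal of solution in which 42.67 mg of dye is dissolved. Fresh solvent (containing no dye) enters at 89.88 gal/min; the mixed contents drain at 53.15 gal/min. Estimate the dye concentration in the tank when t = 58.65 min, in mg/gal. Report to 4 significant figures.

Let m(t) be the amount of dye. Volume: V(t) = V₀ + (Q_in − Q_out) t = 1405 + 36.7300 t; V(58.65) = 3559.21 gal.
Solute balance: dm/dt = 0 − Q_out C = −Q_out m/V(t).
Separate: dm/m = −Q_out dt/V(t) ⇒ ln(m/m₀) = −(Q_out/(Q_in−Q_out)) ln(V/V₀).
m = m₀ (V₀/V)^(Q_out/(Q_in−Q_out)) = 42.67 × (1405/3559.21)^(1.44705) = 11.1169 mg.
C = m/V = 11.1169/3559.21 = 0.00312340 mg/gal.

0.003123 mg/gal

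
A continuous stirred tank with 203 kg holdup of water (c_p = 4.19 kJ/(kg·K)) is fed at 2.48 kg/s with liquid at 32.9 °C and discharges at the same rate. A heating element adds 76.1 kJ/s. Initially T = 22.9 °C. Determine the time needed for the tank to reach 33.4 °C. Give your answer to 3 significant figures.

76.3 s

Heat balance on the well-mixed liquid: M c_p dT/dt = ṁ c_p (T_in − T) + 76.1.
τ = M/ṁ = 81.855 s; T_ss = T_in + Q̇/(ṁ c_p) = 40.224 °C.
T(t) = T_ss + (T₀ − T_ss) e^(−t/τ). Set T = 33.4:
e^(−t/τ) = (33.4 − 40.224)/(22.9 − 40.224) = 0.39389
t = −81.855 · ln(0.39389) = 76.263 s.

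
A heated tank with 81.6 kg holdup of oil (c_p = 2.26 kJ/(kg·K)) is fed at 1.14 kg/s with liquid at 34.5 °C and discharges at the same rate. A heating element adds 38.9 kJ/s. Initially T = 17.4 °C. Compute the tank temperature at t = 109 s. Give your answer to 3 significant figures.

42.6 °C

M c_p dT/dt = ṁ c_p (T_in − T) + Q̇.
τ = M/ṁ = 71.579 s; T_ss = T_in + Q̇/(ṁ c_p) = 34.5 + 38.9/(1.14·2.26) = 49.599 °C.
T approaches T_ss exponentially: T(t) = T_ss + (T₀ − T_ss) e^(−t/τ).
T(109) = 49.599 + (-32.199)·e^(−109/71.579) = 49.599 + (-32.199)·0.21810 = 42.576 °C.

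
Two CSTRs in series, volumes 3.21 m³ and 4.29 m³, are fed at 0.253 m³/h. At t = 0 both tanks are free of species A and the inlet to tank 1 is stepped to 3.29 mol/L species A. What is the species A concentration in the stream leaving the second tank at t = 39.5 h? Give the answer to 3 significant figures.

Time constants: τᵢ = Vᵢ/Q for each well-mixed tank.
τ₁ = 3.21/0.253 = 12.688 h; τ₂ = 4.29/0.253 = 16.957 h.
Tank 1: C₁ = C_in(1 − e^(−t/τ₁)). Tank 2 (τ₁ ≠ τ₂): C₂ = C_in[1 − (τ₁ e^(−t/τ₁) − τ₂ e^(−t/τ₂))/(τ₁ − τ₂)].
At t = 39.5: e^(−t/τ₁) = 0.044457, e^(−t/τ₂) = 0.097346.
C₂ = 3.29·[1 − (12.688·0.044457 − 16.957·0.097346)/(-4.2688)] = 3.29·0.74546 = 2.4526 mol/L.

2.45 mol/L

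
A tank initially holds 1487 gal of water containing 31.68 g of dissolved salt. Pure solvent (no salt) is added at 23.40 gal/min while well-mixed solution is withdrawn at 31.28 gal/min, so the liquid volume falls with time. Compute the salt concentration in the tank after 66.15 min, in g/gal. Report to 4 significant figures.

0.005913 g/gal

Let m(t) be the amount of salt. Volume: V(t) = V₀ + (Q_in − Q_out) t = 1487 − 7.88000 t; V(66.15) = 965.738 gal.
Species balance (pure solvent in): dm/dt = −Q_out · m/V(t).
dm/m = −Q_out dt/(V₀ − 7.88000 t); integrating gives ln(m/m₀) = −(Q_out/(Q_in−Q_out)) ln(V/V₀).
m = m₀ (V₀/V)^(Q_out/(Q_in−Q_out)) = 31.68 × (1487/965.738)^(-3.96954) = 5.71068 g.
C = m/V = 5.71068/965.738 = 0.00591328 g/gal.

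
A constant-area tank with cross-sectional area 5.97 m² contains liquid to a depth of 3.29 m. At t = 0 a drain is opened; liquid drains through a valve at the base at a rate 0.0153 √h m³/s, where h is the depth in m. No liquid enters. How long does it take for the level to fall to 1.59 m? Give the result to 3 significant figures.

Mass balance (ρ constant): A dh/dt = −0.0153 √h.
Separate and integrate: 2(√h − √h₀) = −(0.0153/A) t.
t = 2A(√h₀ − √h)/0.0153 = 2·5.97·(√3.29 − √1.59)/0.0153
  = 11.940 × (1.8138 − 1.2610) / 0.0153 = 431.47 s.

431 s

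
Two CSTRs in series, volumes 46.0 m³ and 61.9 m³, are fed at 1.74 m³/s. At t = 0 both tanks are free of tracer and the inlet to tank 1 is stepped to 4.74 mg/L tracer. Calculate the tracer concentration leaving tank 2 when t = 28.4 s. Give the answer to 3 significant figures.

1.12 mg/L

Species balance on tank i: dCᵢ/dt = (Cᵢ₋₁ − Cᵢ)/τᵢ with τᵢ = Vᵢ/Q.
τ₁ = 46.0/1.74 = 26.437 s; τ₂ = 61.9/1.74 = 35.575 s.
Solving the cascade with C₁(0)=C₂(0)=0 gives C₂(t) = C_in[1 − (τ₁ e^(−t/τ₁) − τ₂ e^(−t/τ₂))/(τ₁ − τ₂)].
At t = 28.4: e^(−t/τ₁) = 0.34155, e^(−t/τ₂) = 0.45008.
C₂ = 4.74·[1 − (26.437·0.34155 − 35.575·0.45008)/(-9.1379)] = 4.74·0.23592 = 1.1182 mg/L.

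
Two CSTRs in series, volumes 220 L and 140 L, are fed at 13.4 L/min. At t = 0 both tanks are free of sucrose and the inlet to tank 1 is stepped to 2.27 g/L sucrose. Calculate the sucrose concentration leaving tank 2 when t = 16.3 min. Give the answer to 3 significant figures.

0.792 g/L

Time constants: τᵢ = Vᵢ/Q for each well-mixed tank.
τ₁ = 220/13.4 = 16.418 min; τ₂ = 140/13.4 = 10.448 min.
Solving the cascade with C₁(0)=C₂(0)=0 gives C₂(t) = C_in[1 − (τ₁ e^(−t/τ₁) − τ₂ e^(−t/τ₂))/(τ₁ − τ₂)].
At t = 16.3: e^(−t/τ₁) = 0.37053, e^(−t/τ₂) = 0.21011.
C₂ = 2.27·[1 − (16.418·0.37053 − 10.448·0.21011)/(5.9701)] = 2.27·0.34873 = 0.79161 g/L.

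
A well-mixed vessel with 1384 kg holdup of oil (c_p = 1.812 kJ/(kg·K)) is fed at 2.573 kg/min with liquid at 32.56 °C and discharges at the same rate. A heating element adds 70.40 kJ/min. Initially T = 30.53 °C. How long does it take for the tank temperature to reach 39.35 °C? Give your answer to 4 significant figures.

Unsteady energy balance on the tank contents: M c_p dT/dt = ṁ c_p (T_in − T) + 70.40.
τ = M/ṁ = 537.894 min; T_ss = T_in + Q̇/(ṁ c_p) = 47.6599 °C.
T(t) = T_ss + (T₀ − T_ss) e^(−t/τ). Set T = 39.35:
e^(−t/τ) = (39.35 − 47.6599)/(30.53 − 47.6599) = 0.485111
t = −537.894 · ln(0.485111) = 389.100 min.

389.1 min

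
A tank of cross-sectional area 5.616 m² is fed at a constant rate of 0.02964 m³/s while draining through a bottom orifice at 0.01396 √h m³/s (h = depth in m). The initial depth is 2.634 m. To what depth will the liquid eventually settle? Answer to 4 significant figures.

Level balance: A dh/dt = 0.02964 − 0.01396 √h. Setting dh/dt = 0:
Q_in = 0.01396 √h_ss ⇒ √h_ss = 0.02964/0.01396 = 2.12321.
h_ss = 2.12321² = 4.50802 m. (Since h₀ = 2.634 m < h_ss, the level will rise toward this value.)

4.508 m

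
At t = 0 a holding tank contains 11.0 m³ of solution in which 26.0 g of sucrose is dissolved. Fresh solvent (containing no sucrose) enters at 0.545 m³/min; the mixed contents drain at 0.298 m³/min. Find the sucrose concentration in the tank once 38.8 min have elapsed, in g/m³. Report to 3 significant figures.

Let m(t) be the amount of sucrose. Volume: V(t) = V₀ + (Q_in − Q_out) t = 11.0 + 0.24700 t; V(38.8) = 20.584 m³.
Solute balance: dm/dt = 0 − Q_out C = −Q_out m/V(t).
dm/m = −Q_out dt/(V₀ + 0.24700 t); integrating gives ln(m/m₀) = −(Q_out/(Q_in−Q_out)) ln(V/V₀).
m = m₀ (V₀/V)^(Q_out/(Q_in−Q_out)) = 26.0 × (11.0/20.584)^(1.2065) = 12.208 g.
C = m/V = 12.208/20.584 = 0.59311 g/m³.

0.593 g/m³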